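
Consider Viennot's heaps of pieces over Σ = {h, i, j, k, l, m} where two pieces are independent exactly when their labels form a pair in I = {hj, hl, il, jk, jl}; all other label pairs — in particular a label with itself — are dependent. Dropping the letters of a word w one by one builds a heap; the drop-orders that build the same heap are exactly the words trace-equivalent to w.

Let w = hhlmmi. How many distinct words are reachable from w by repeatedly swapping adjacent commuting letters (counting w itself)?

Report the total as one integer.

3

drop 0:h onto floor
drop 1:h onto {0:h}
drop 2:l onto floor
drop 3:m onto {1:h, 2:l}
drop 4:m onto {3:m}
drop 5:i onto {4:m}
ground layer = {0:h, 2:l}
drop-orders for the pieces not yet dropped (sum over which currently-grounded one goes next):
  1 to go: {5} 1
  2 to go: {4,5} 1
  3 to go: {3,4,5} 1
  4 to go: {1,3,4,5} 1  {2,3,4,5} 1
  if 0:h drops first: 2 orders
  if 2:l drops first: 1 orders
heap linearizations: 3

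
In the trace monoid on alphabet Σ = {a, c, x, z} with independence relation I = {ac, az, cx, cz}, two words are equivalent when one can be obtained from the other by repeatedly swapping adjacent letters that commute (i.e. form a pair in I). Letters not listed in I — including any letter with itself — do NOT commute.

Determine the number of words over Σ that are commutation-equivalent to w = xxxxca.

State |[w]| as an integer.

6

drop 0:x onto floor
drop 1:x onto {0:x}
drop 2:x onto {1:x}
drop 3:x onto {2:x}
drop 4:c onto floor
drop 5:a onto {3:x}
ground layer = {0:x, 4:c}
drop-orders for the pieces not yet dropped (sum over which currently-grounded one goes next):
  1 to go: {4} 1  {5} 1
  2 to go: {3,5} 1  {4,5} 2
  3 to go: {2,3,5} 1  {3,4,5} 3
  4 to go: {1,2,3,5} 1  {2,3,4,5} 4
  if 0:x drops first: 5 orders
  if 4:c drops first: 1 orders
heap linearizations: 6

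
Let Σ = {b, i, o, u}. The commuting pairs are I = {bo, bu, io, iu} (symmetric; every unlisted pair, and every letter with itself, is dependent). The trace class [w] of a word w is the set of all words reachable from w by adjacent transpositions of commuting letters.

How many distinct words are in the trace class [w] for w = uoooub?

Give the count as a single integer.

drop 0:u onto floor
drop 1:o onto {0:u}
drop 2:o onto {1:o}
drop 3:o onto {2:o}
drop 4:u onto {3:o}
drop 5:b onto floor
ground layer = {0:u, 5:b}
drop-orders for the pieces not yet dropped (sum over which currently-grounded one goes next):
  1 to go: {4} 1  {5} 1
  2 to go: {3,4} 1  {4,5} 2
  3 to go: {2,3,4} 1  {3,4,5} 3
  4 to go: {1,2,3,4} 1  {2,3,4,5} 4
  if 0:u drops first: 5 orders
  if 5:b drops first: 1 orders
heap linearizations: 6

6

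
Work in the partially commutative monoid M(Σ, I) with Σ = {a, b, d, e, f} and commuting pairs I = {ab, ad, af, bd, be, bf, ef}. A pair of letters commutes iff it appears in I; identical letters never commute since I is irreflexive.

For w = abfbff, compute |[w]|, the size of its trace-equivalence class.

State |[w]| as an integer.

drop 0:a onto floor
drop 1:b onto floor
drop 2:f onto floor
drop 3:b onto {1:b}
drop 4:f onto {2:f}
drop 5:f onto {4:f}
ground layer = {0:a, 1:b, 2:f}
drop-orders for the pieces not yet dropped (sum over which currently-grounded one goes next):
  1 to go: {0} 1  {3} 1  {5} 1
  2 to go: {0,3} 2  {0,5} 2  {1,3} 1  {3,5} 2  {4,5} 1
  3 to go: {0,1,3} 3  {0,3,5} 6  {0,4,5} 3  {1,3,5} 3  {2,4,5} 1  {3,4,5} 3
  4 to go: {0,1,3,5} 12  {0,2,4,5} 4  {0,3,4,5} 12  {1,3,4,5} 6  {2,3,4,5} 4
  if 0:a drops first: 10 orders
  if 1:b drops first: 20 orders
  if 2:f drops first: 30 orders
heap linearizations: 60

60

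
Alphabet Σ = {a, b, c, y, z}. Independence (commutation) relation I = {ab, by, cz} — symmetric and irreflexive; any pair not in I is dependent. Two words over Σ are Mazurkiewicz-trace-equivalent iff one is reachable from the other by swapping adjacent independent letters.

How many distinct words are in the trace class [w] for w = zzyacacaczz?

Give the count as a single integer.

3

0(z) covers ∅
1(z) covers 0:z
2(y) covers 1:z
3(a) covers 2:y
4(c) covers 3:a
5(a) covers 4:c
6(c) covers 5:a
7(a) covers 6:c
8(c) covers 7:a
9(z) covers 7:a
10(z) covers 9:z
floor of heap: 0:z
completions by unplaced set U, small U first (add the entries for U minus each lowest piece of U):
  |U|=1: {8}:1  {10}:1
  |U|=2: {8,10}:2  {9,10}:1
  |U|=3: {8,9,10}:3
  |U|=4: {7,8,9,10}:3
  |U|=5: {6,7,8,9,10}:3
  |U|=6: {5,6,7,8,9,10}:3
  |U|=7: {4,5,6,7,8,9,10}:3
  |U|=8: {3,4,5,6,7,8,9,10}:3
  |U|=9: {2,3,4,5,6,7,8,9,10}:3
  start at 0(z): 3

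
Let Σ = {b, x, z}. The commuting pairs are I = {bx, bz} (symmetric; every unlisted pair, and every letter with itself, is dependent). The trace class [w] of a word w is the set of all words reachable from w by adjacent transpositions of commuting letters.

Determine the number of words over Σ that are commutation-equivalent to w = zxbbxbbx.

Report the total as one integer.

#0=z has no predecessor
#1=x depends on [0:z]
#2=b has no predecessor
#3=b depends on [2:b]
#4=x depends on [1:x]
#5=b depends on [3:b]
#6=b depends on [5:b]
#7=x depends on [4:x]
sources: [0:z, 2:b]
N(rest) = Σ N(rest − s) over sources s of rest; N(one piece) = 1:
  size 1 → [6]=1  [7]=1
  size 2 → [4,7]=1  [5,6]=1  [6,7]=2
  size 3 → [1,4,7]=1  [3,5,6]=1  [4,6,7]=3  [5,6,7]=3
  size 4 → [0,1,4,7]=1  [1,4,6,7]=4  [2,3,5,6]=1  [3,5,6,7]=4  [4,5,6,7]=6
  size 5 → [0,1,4,6,7]=5  [1,4,5,6,7]=10  [2,3,5,6,7]=5  [3,4,5,6,7]=10
  size 6 → [0,1,4,5,6,7]=15  [1,3,4,5,6,7]=20  [2,3,4,5,6,7]=15
  first=0(z) contributes 35
  first=2(b) contributes 35
|[w]| = 70

70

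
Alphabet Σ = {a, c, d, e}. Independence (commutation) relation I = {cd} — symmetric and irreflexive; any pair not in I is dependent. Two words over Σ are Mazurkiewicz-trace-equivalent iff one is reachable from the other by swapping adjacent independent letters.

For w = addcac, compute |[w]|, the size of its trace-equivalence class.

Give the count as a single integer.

3

#0=a has no predecessor
#1=d depends on [0:a]
#2=d depends on [1:d]
#3=c depends on [0:a]
#4=a depends on [2:d, 3:c]
#5=c depends on [4:a]
sources: [0:a]
N(rest) = Σ N(rest − s) over sources s of rest; N(one piece) = 1:
  size 1 → [5]=1
  size 2 → [4,5]=1
  size 3 → [2,4,5]=1  [3,4,5]=1
  size 4 → [1,2,4,5]=1  [2,3,4,5]=2
  first=0(a) contributes 3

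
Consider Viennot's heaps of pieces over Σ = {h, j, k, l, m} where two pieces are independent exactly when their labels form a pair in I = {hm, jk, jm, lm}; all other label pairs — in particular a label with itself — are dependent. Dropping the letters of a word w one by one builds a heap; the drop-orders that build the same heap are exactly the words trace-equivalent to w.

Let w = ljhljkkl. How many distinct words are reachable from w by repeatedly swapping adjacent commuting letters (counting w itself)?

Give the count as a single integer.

3

drop 0:l onto floor
drop 1:j onto {0:l}
drop 2:h onto {1:j}
drop 3:l onto {2:h}
drop 4:j onto {3:l}
drop 5:k onto {3:l}
drop 6:k onto {5:k}
drop 7:l onto {4:j, 6:k}
ground layer = {0:l}
drop-orders for the pieces not yet dropped (sum over which currently-grounded one goes next):
  1 to go: {7} 1
  2 to go: {4,7} 1  {6,7} 1
  3 to go: {4,6,7} 2  {5,6,7} 1
  4 to go: {4,5,6,7} 3
  5 to go: {3,4,5,6,7} 3
  6 to go: {2,3,4,5,6,7} 3
  if 0:l drops first: 3 orders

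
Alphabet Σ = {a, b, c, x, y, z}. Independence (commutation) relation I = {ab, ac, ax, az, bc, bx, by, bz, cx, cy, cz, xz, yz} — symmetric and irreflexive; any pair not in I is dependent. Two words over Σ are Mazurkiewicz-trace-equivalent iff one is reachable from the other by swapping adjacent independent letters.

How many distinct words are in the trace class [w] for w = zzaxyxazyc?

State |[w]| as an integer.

3360

0(z) covers ∅
1(z) covers 0:z
2(a) covers ∅
3(x) covers ∅
4(y) covers 2:a, 3:x
5(x) covers 4:y
6(a) covers 4:y
7(z) covers 1:z
8(y) covers 5:x, 6:a
9(c) covers ∅
floor of heap: 0:z, 2:a, 3:x, 9:c
completions by unplaced set U, small U first (add the entries for U minus each lowest piece of U):
  |U|=1: {7}:1  {8}:1  {9}:1
  |U|=2: {1,7}:1  {5,8}:1  {6,8}:1  {7,8}:2  {7,9}:2  {8,9}:2
  |U|=3: {0,1,7}:1  {1,7,8}:3  {1,7,9}:3  {5,6,8}:2  {5,7,8}:3  {5,8,9}:3  {6,7,8}:3  {6,8,9}:3  {7,8,9}:6
  |U|=4: {0,1,7,8}:4  {0,1,7,9}:4  {1,5,7,8}:6  {1,6,7,8}:6  {1,7,8,9}:12  {4,5,6,8}:2  {5,6,7,8}:8  {5,6,8,9}:8  {5,7,8,9}:12  {6,7,8,9}:12
  |U|=5: {0,1,5,7,8}:10  {0,1,6,7,8}:10  {0,1,7,8,9}:20  {1,5,6,7,8}:20  {1,5,7,8,9}:30  {1,6,7,8,9}:30  {2,4,5,6,8}:2  {3,4,5,6,8}:2  {4,5,6,7,8}:10  {4,5,6,8,9}:10  {5,6,7,8,9}:40
  |U|=6: {0,1,5,6,7,8}:40  {0,1,5,7,8,9}:60  {0,1,6,7,8,9}:60  {1,4,5,6,7,8}:30  {1,5,6,7,8,9}:120  {2,3,4,5,6,8}:4  {2,4,5,6,7,8}:12  {2,4,5,6,8,9}:12  {3,4,5,6,7,8}:12  {3,4,5,6,8,9}:12  {4,5,6,7,8,9}:60
  |U|=7: {0,1,4,5,6,7,8}:70  {0,1,5,6,7,8,9}:280  {1,2,4,5,6,7,8}:42  {1,3,4,5,6,7,8}:42  {1,4,5,6,7,8,9}:210  {2,3,4,5,6,7,8}:28  {2,3,4,5,6,8,9}:28  {2,4,5,6,7,8,9}:84  {3,4,5,6,7,8,9}:84
  |U|=8: {0,1,2,4,5,6,7,8}:112  {0,1,3,4,5,6,7,8}:112  {0,1,4,5,6,7,8,9}:560  {1,2,3,4,5,6,7,8}:112  {1,2,4,5,6,7,8,9}:336  {1,3,4,5,6,7,8,9}:336  {2,3,4,5,6,7,8,9}:224
  start at 0(z): 1008
  start at 2(a): 1008
  start at 3(x): 1008
  start at 9(c): 336
sum over floor = 3360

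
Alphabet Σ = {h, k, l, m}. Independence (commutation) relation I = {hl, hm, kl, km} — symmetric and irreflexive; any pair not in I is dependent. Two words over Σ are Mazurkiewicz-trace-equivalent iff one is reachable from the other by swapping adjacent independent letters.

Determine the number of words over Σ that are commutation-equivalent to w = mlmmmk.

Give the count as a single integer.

#0=m has no predecessor
#1=l depends on [0:m]
#2=m depends on [1:l]
#3=m depends on [2:m]
#4=m depends on [3:m]
#5=k has no predecessor
sources: [0:m, 5:k]
N(rest) = Σ N(rest − s) over sources s of rest; N(one piece) = 1:
  size 1 → [4]=1  [5]=1
  size 2 → [3,4]=1  [4,5]=2
  size 3 → [2,3,4]=1  [3,4,5]=3
  size 4 → [1,2,3,4]=1  [2,3,4,5]=4
  first=0(m) contributes 5
  first=5(k) contributes 1
|[w]| = 6

6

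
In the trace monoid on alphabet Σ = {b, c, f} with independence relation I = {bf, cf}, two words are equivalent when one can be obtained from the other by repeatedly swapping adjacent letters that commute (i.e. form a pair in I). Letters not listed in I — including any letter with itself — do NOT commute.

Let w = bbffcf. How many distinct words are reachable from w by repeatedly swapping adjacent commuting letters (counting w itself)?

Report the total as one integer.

20

0(b) covers ∅
1(b) covers 0:b
2(f) covers ∅
3(f) covers 2:f
4(c) covers 1:b
5(f) covers 3:f
floor of heap: 0:b, 2:f
completions by unplaced set U, small U first (add the entries for U minus each lowest piece of U):
  |U|=1: {4}:1  {5}:1
  |U|=2: {1,4}:1  {3,5}:1  {4,5}:2
  |U|=3: {0,1,4}:1  {1,4,5}:3  {2,3,5}:1  {3,4,5}:3
  |U|=4: {0,1,4,5}:4  {1,3,4,5}:6  {2,3,4,5}:4
  start at 0(b): 10
  start at 2(f): 10
sum over floor = 20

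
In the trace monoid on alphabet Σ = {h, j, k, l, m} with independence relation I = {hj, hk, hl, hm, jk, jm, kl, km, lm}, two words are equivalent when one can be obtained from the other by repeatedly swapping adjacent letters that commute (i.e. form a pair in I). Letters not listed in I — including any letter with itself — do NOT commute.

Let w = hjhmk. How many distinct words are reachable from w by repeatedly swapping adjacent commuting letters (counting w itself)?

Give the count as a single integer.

60

piece 0:h — minimal
piece 1:j — minimal
piece 2:h rests on {0:h}
piece 3:m — minimal
piece 4:k — minimal
minimal pieces: {0:h, 1:j, 3:m, 4:k}
ways to finish when only these pieces remain (= sum over removing one remaining piece with nothing left below it):
  1 left: {1}→1  {2}→1  {3}→1  {4}→1
  2 left: {0,2}→1  {1,2}→2  {1,3}→2  {1,4}→2  {2,3}→2  {2,4}→2  {3,4}→2
  3 left: {0,1,2}→3  {0,2,3}→3  {0,2,4}→3  {1,2,3}→6  {1,2,4}→6  {1,3,4}→6  {2,3,4}→6
  placing 0:h first → 24 extensions
  placing 1:j first → 12 extensions
  placing 3:m first → 12 extensions
  placing 4:k first → 12 extensions
total linear extensions = 60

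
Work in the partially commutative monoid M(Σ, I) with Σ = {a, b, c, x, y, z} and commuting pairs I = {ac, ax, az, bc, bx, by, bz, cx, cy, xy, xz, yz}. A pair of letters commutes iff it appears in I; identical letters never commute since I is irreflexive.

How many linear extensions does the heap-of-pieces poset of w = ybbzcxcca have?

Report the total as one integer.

0(y) covers ∅
1(b) covers ∅
2(b) covers 1:b
3(z) covers ∅
4(c) covers 3:z
5(x) covers ∅
6(c) covers 4:c
7(c) covers 6:c
8(a) covers 0:y, 2:b
floor of heap: 0:y, 1:b, 3:z, 5:x
completions by unplaced set U, small U first (add the entries for U minus each lowest piece of U):
  |U|=1: {5}:1  {7}:1  {8}:1
  |U|=2: {0,8}:1  {2,8}:1  {5,7}:2  {5,8}:2  {6,7}:1  {7,8}:2
  |U|=3: {0,2,8}:2  {0,5,8}:3  {0,7,8}:3  {1,2,8}:1  {2,5,8}:3  {2,7,8}:3  {4,6,7}:1  {5,6,7}:3  {5,7,8}:6  {6,7,8}:3
  |U|=4: {0,1,2,8}:3  {0,2,5,8}:8  {0,2,7,8}:8  {0,5,7,8}:12  {0,6,7,8}:6  {1,2,5,8}:4  {1,2,7,8}:4  {2,5,7,8}:12  {2,6,7,8}:6  {3,4,6,7}:1  {4,5,6,7}:4  {4,6,7,8}:4  {5,6,7,8}:12
  |U|=5: {0,1,2,5,8}:15  {0,1,2,7,8}:15  {0,2,5,7,8}:40  {0,2,6,7,8}:20  {0,4,6,7,8}:10  {0,5,6,7,8}:30  {1,2,5,7,8}:20  {1,2,6,7,8}:10  {2,4,6,7,8}:10  {2,5,6,7,8}:30  {3,4,5,6,7}:5  {3,4,6,7,8}:5  {4,5,6,7,8}:20
  |U|=6: {0,1,2,5,7,8}:90  {0,1,2,6,7,8}:45  {0,2,4,6,7,8}:40  {0,2,5,6,7,8}:120  {0,3,4,6,7,8}:15  {0,4,5,6,7,8}:60  {1,2,4,6,7,8}:20  {1,2,5,6,7,8}:60  {2,3,4,6,7,8}:15  {2,4,5,6,7,8}:60  {3,4,5,6,7,8}:30
  |U|=7: {0,1,2,4,6,7,8}:105  {0,1,2,5,6,7,8}:315  {0,2,3,4,6,7,8}:70  {0,2,4,5,6,7,8}:280  {0,3,4,5,6,7,8}:105  {1,2,3,4,6,7,8}:35  {1,2,4,5,6,7,8}:140  {2,3,4,5,6,7,8}:105
  start at 0(y): 280
  start at 1(b): 560
  start at 3(z): 840
  start at 5(x): 210
sum over floor = 1890

1890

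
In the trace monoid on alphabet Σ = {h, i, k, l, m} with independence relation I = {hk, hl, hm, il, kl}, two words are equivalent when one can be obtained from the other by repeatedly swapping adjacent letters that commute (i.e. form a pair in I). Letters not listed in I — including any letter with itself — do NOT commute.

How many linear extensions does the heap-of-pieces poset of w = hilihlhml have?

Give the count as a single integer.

drop 0:h onto floor
drop 1:i onto {0:h}
drop 2:l onto floor
drop 3:i onto {1:i}
drop 4:h onto {3:i}
drop 5:l onto {2:l}
drop 6:h onto {4:h}
drop 7:m onto {3:i, 5:l}
drop 8:l onto {7:m}
ground layer = {0:h, 2:l}
drop-orders for the pieces not yet dropped (sum over which currently-grounded one goes next):
  1 to go: {6} 1  {8} 1
  2 to go: {4,6} 1  {6,8} 2  {7,8} 1
  3 to go: {4,6,8} 3  {5,7,8} 1  {6,7,8} 3
  4 to go: {2,5,7,8} 1  {4,6,7,8} 6  {5,6,7,8} 4
  5 to go: {2,5,6,7,8} 5  {3,4,6,7,8} 6  {4,5,6,7,8} 10
  6 to go: {1,3,4,6,7,8} 6  {2,4,5,6,7,8} 15  {3,4,5,6,7,8} 16
  7 to go: {0,1,3,4,6,7,8} 6  {1,3,4,5,6,7,8} 22  {2,3,4,5,6,7,8} 31
  if 0:h drops first: 53 orders
  if 2:l drops first: 28 orders
heap linearizations: 81

81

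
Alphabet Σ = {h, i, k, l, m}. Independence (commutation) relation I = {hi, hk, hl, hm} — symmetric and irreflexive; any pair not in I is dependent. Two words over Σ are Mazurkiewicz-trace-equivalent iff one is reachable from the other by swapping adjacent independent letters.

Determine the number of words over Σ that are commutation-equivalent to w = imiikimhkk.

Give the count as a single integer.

10

0(i) covers ∅
1(m) covers 0:i
2(i) covers 1:m
3(i) covers 2:i
4(k) covers 3:i
5(i) covers 4:k
6(m) covers 5:i
7(h) covers ∅
8(k) covers 6:m
9(k) covers 8:k
floor of heap: 0:i, 7:h
completions by unplaced set U, small U first (add the entries for U minus each lowest piece of U):
  |U|=1: {7}:1  {9}:1
  |U|=2: {7,9}:2  {8,9}:1
  |U|=3: {6,8,9}:1  {7,8,9}:3
  |U|=4: {5,6,8,9}:1  {6,7,8,9}:4
  |U|=5: {4,5,6,8,9}:1  {5,6,7,8,9}:5
  |U|=6: {3,4,5,6,8,9}:1  {4,5,6,7,8,9}:6
  |U|=7: {2,3,4,5,6,8,9}:1  {3,4,5,6,7,8,9}:7
  |U|=8: {1,2,3,4,5,6,8,9}:1  {2,3,4,5,6,7,8,9}:8
  start at 0(i): 9
  start at 7(h): 1
sum over floor = 10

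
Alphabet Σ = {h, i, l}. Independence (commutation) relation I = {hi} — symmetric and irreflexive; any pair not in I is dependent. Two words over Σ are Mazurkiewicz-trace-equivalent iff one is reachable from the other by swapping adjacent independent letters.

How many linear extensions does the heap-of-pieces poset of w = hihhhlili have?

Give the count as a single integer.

5

piece 0:h — minimal
piece 1:i — minimal
piece 2:h rests on {0:h}
piece 3:h rests on {2:h}
piece 4:h rests on {3:h}
piece 5:l rests on {1:i, 4:h}
piece 6:i rests on {5:l}
piece 7:l rests on {6:i}
piece 8:i rests on {7:l}
minimal pieces: {0:h, 1:i}
ways to finish when only these pieces remain (= sum over removing one remaining piece with nothing left below it):
  1 left: {8}→1
  2 left: {7,8}→1
  3 left: {6,7,8}→1
  4 left: {5,6,7,8}→1
  5 left: {1,5,6,7,8}→1  {4,5,6,7,8}→1
  6 left: {1,4,5,6,7,8}→2  {3,4,5,6,7,8}→1
  7 left: {1,3,4,5,6,7,8}→3  {2,3,4,5,6,7,8}→1
  placing 0:h first → 4 extensions
  placing 1:i first → 1 extensions
total linear extensions = 5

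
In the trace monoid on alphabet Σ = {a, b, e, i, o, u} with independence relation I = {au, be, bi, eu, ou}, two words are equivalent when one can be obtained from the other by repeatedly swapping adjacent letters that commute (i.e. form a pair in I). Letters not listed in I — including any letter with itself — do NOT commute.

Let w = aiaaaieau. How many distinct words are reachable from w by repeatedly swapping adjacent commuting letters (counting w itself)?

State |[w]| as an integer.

3

#0=a has no predecessor
#1=i depends on [0:a]
#2=a depends on [1:i]
#3=a depends on [2:a]
#4=a depends on [3:a]
#5=i depends on [4:a]
#6=e depends on [5:i]
#7=a depends on [6:e]
#8=u depends on [5:i]
sources: [0:a]
N(rest) = Σ N(rest − s) over sources s of rest; N(one piece) = 1:
  size 1 → [7]=1  [8]=1
  size 2 → [6,7]=1  [7,8]=2
  size 3 → [6,7,8]=3
  size 4 → [5,6,7,8]=3
  size 5 → [4,5,6,7,8]=3
  size 6 → [3,4,5,6,7,8]=3
  size 7 → [2,3,4,5,6,7,8]=3
  first=0(a) contributes 3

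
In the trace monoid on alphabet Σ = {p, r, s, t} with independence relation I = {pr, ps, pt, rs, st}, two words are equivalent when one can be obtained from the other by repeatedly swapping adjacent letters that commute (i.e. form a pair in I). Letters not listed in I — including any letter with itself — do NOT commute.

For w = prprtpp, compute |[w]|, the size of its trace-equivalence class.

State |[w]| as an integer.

35

0(p) covers ∅
1(r) covers ∅
2(p) covers 0:p
3(r) covers 1:r
4(t) covers 3:r
5(p) covers 2:p
6(p) covers 5:p
floor of heap: 0:p, 1:r
completions by unplaced set U, small U first (add the entries for U minus each lowest piece of U):
  |U|=1: {4}:1  {6}:1
  |U|=2: {3,4}:1  {4,6}:2  {5,6}:1
  |U|=3: {1,3,4}:1  {2,5,6}:1  {3,4,6}:3  {4,5,6}:3
  |U|=4: {0,2,5,6}:1  {1,3,4,6}:4  {2,4,5,6}:4  {3,4,5,6}:6
  |U|=5: {0,2,4,5,6}:5  {1,3,4,5,6}:10  {2,3,4,5,6}:10
  start at 0(p): 20
  start at 1(r): 15
sum over floor = 35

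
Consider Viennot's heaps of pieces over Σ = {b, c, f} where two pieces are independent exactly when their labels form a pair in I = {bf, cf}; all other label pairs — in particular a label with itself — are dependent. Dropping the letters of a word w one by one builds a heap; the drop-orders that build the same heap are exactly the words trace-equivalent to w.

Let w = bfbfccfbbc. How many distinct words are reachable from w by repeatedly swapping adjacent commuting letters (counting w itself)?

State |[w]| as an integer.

drop 0:b onto floor
drop 1:f onto floor
drop 2:b onto {0:b}
drop 3:f onto {1:f}
drop 4:c onto {2:b}
drop 5:c onto {4:c}
drop 6:f onto {3:f}
drop 7:b onto {5:c}
drop 8:b onto {7:b}
drop 9:c onto {8:b}
ground layer = {0:b, 1:f}
drop-orders for the pieces not yet dropped (sum over which currently-grounded one goes next):
  1 to go: {6} 1  {9} 1
  2 to go: {3,6} 1  {6,9} 2  {8,9} 1
  3 to go: {1,3,6} 1  {3,6,9} 3  {6,8,9} 3  {7,8,9} 1
  4 to go: {1,3,6,9} 4  {3,6,8,9} 6  {5,7,8,9} 1  {6,7,8,9} 4
  5 to go: {1,3,6,8,9} 10  {3,6,7,8,9} 10  {4,5,7,8,9} 1  {5,6,7,8,9} 5
  6 to go: {1,3,6,7,8,9} 20  {2,4,5,7,8,9} 1  {3,5,6,7,8,9} 15  {4,5,6,7,8,9} 6
  7 to go: {0,2,4,5,7,8,9} 1  {1,3,5,6,7,8,9} 35  {2,4,5,6,7,8,9} 7  {3,4,5,6,7,8,9} 21
  8 to go: {0,2,4,5,6,7,8,9} 8  {1,3,4,5,6,7,8,9} 56  {2,3,4,5,6,7,8,9} 28
  if 0:b drops first: 84 orders
  if 1:f drops first: 36 orders
heap linearizations: 120

120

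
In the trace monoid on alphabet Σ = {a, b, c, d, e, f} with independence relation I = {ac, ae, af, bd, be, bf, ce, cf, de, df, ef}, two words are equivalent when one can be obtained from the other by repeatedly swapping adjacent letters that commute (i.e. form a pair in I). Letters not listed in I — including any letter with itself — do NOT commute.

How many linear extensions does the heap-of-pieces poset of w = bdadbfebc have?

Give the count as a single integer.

0(b) covers ∅
1(d) covers ∅
2(a) covers 0:b, 1:d
3(d) covers 2:a
4(b) covers 2:a
5(f) covers ∅
6(e) covers ∅
7(b) covers 4:b
8(c) covers 3:d, 7:b
floor of heap: 0:b, 1:d, 5:f, 6:e
completions by unplaced set U, small U first (add the entries for U minus each lowest piece of U):
  |U|=1: {5}:1  {6}:1  {8}:1
  |U|=2: {3,8}:1  {5,6}:2  {5,8}:2  {6,8}:2  {7,8}:1
  |U|=3: {3,5,8}:3  {3,6,8}:3  {3,7,8}:2  {4,7,8}:1  {5,6,8}:6  {5,7,8}:3  {6,7,8}:3
  |U|=4: {3,4,7,8}:3  {3,5,6,8}:12  {3,5,7,8}:8  {3,6,7,8}:8  {4,5,7,8}:4  {4,6,7,8}:4  {5,6,7,8}:12
  |U|=5: {2,3,4,7,8}:3  {3,4,5,7,8}:15  {3,4,6,7,8}:15  {3,5,6,7,8}:40  {4,5,6,7,8}:20
  |U|=6: {0,2,3,4,7,8}:3  {1,2,3,4,7,8}:3  {2,3,4,5,7,8}:18  {2,3,4,6,7,8}:18  {3,4,5,6,7,8}:90
  |U|=7: {0,1,2,3,4,7,8}:6  {0,2,3,4,5,7,8}:21  {0,2,3,4,6,7,8}:21  {1,2,3,4,5,7,8}:21  {1,2,3,4,6,7,8}:21  {2,3,4,5,6,7,8}:126
  start at 0(b): 168
  start at 1(d): 168
  start at 5(f): 48
  start at 6(e): 48
sum over floor = 432

432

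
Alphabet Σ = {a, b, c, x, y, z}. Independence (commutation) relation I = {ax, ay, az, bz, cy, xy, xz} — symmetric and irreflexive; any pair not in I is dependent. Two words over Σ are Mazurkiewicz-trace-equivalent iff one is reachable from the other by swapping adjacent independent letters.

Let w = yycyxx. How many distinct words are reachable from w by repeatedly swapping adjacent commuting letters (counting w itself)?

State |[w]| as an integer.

20

#0=y has no predecessor
#1=y depends on [0:y]
#2=c has no predecessor
#3=y depends on [1:y]
#4=x depends on [2:c]
#5=x depends on [4:x]
sources: [0:y, 2:c]
N(rest) = Σ N(rest − s) over sources s of rest; N(one piece) = 1:
  size 1 → [3]=1  [5]=1
  size 2 → [1,3]=1  [3,5]=2  [4,5]=1
  size 3 → [0,1,3]=1  [1,3,5]=3  [2,4,5]=1  [3,4,5]=3
  size 4 → [0,1,3,5]=4  [1,3,4,5]=6  [2,3,4,5]=4
  first=0(y) contributes 10
  first=2(c) contributes 10
|[w]| = 20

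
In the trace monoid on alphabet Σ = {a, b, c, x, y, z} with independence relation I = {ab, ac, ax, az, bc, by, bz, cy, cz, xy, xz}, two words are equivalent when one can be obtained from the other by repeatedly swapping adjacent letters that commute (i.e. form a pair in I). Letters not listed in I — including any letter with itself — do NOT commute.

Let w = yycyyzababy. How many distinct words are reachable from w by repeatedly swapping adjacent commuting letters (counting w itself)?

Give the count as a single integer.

#0=y has no predecessor
#1=y depends on [0:y]
#2=c has no predecessor
#3=y depends on [1:y]
#4=y depends on [3:y]
#5=z depends on [4:y]
#6=a depends on [4:y]
#7=b has no predecessor
#8=a depends on [6:a]
#9=b depends on [7:b]
#10=y depends on [5:z, 8:a]
sources: [0:y, 2:c, 7:b]
N(rest) = Σ N(rest − s) over sources s of rest; N(one piece) = 1:
  size 1 → [2]=1  [9]=1  [10]=1
  size 2 → [2,9]=2  [2,10]=2  [5,10]=1  [7,9]=1  [8,10]=1  [9,10]=2
  size 3 → [2,5,10]=3  [2,7,9]=3  [2,8,10]=3  [2,9,10]=6  [5,8,10]=2  [5,9,10]=3  [6,8,10]=1  [7,9,10]=3  [8,9,10]=3
  size 4 → [2,5,8,10]=8  [2,5,9,10]=12  [2,6,8,10]=4  [2,7,9,10]=12  [2,8,9,10]=12  [5,6,8,10]=3  [5,7,9,10]=6  [5,8,9,10]=8  [6,8,9,10]=4  [7,8,9,10]=6
  size 5 → [2,5,6,8,10]=15  [2,5,7,9,10]=30  [2,5,8,9,10]=40  [2,6,8,9,10]=20  [2,7,8,9,10]=30  [4,5,6,8,10]=3  [5,6,8,9,10]=15  [5,7,8,9,10]=20  [6,7,8,9,10]=10
  size 6 → [2,4,5,6,8,10]=18  [2,5,6,8,9,10]=90  [2,5,7,8,9,10]=120  [2,6,7,8,9,10]=60  [3,4,5,6,8,10]=3  [4,5,6,8,9,10]=18  [5,6,7,8,9,10]=45
  size 7 → [1,3,4,5,6,8,10]=3  [2,3,4,5,6,8,10]=21  [2,4,5,6,8,9,10]=126  [2,5,6,7,8,9,10]=315  [3,4,5,6,8,9,10]=21  [4,5,6,7,8,9,10]=63
  size 8 → [0,1,3,4,5,6,8,10]=3  [1,2,3,4,5,6,8,10]=24  [1,3,4,5,6,8,9,10]=24  [2,3,4,5,6,8,9,10]=168  [2,4,5,6,7,8,9,10]=504  [3,4,5,6,7,8,9,10]=84
  size 9 → [0,1,2,3,4,5,6,8,10]=27  [0,1,3,4,5,6,8,9,10]=27  [1,2,3,4,5,6,8,9,10]=216  [1,3,4,5,6,7,8,9,10]=108  [2,3,4,5,6,7,8,9,10]=756
  first=0(y) contributes 1080
  first=2(c) contributes 135
  first=7(b) contributes 270
|[w]| = 1485

1485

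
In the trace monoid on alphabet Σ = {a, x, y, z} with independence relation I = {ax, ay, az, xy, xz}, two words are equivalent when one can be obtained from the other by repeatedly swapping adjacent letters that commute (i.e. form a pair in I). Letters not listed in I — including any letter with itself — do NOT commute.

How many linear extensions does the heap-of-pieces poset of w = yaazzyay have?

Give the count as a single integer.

#0=y has no predecessor
#1=a has no predecessor
#2=a depends on [1:a]
#3=z depends on [0:y]
#4=z depends on [3:z]
#5=y depends on [4:z]
#6=a depends on [2:a]
#7=y depends on [5:y]
sources: [0:y, 1:a]
N(rest) = Σ N(rest − s) over sources s of rest; N(one piece) = 1:
  size 1 → [6]=1  [7]=1
  size 2 → [2,6]=1  [5,7]=1  [6,7]=2
  size 3 → [1,2,6]=1  [2,6,7]=3  [4,5,7]=1  [5,6,7]=3
  size 4 → [1,2,6,7]=4  [2,5,6,7]=6  [3,4,5,7]=1  [4,5,6,7]=4
  size 5 → [0,3,4,5,7]=1  [1,2,5,6,7]=10  [2,4,5,6,7]=10  [3,4,5,6,7]=5
  size 6 → [0,3,4,5,6,7]=6  [1,2,4,5,6,7]=20  [2,3,4,5,6,7]=15
  first=0(y) contributes 35
  first=1(a) contributes 21
|[w]| = 56

56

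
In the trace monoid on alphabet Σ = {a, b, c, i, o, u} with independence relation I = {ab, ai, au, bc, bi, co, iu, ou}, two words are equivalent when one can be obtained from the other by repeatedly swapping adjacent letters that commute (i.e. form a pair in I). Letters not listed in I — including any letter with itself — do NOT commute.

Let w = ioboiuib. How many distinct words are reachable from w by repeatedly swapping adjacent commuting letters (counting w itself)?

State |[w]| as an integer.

0(i) covers ∅
1(o) covers 0:i
2(b) covers 1:o
3(o) covers 2:b
4(i) covers 3:o
5(u) covers 2:b
6(i) covers 4:i
7(b) covers 3:o, 5:u
floor of heap: 0:i
completions by unplaced set U, small U first (add the entries for U minus each lowest piece of U):
  |U|=1: {6}:1  {7}:1
  |U|=2: {4,6}:1  {5,7}:1  {6,7}:2
  |U|=3: {4,6,7}:3  {5,6,7}:3
  |U|=4: {3,4,6,7}:3  {4,5,6,7}:6
  |U|=5: {3,4,5,6,7}:9
  |U|=6: {2,3,4,5,6,7}:9
  start at 0(i): 9

9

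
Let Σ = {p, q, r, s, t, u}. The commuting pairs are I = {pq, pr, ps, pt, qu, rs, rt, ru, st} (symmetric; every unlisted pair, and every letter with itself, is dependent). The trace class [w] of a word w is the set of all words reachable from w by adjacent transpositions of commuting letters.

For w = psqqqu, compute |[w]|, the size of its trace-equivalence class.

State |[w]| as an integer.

drop 0:p onto floor
drop 1:s onto floor
drop 2:q onto {1:s}
drop 3:q onto {2:q}
drop 4:q onto {3:q}
drop 5:u onto {0:p, 1:s}
ground layer = {0:p, 1:s}
drop-orders for the pieces not yet dropped (sum over which currently-grounded one goes next):
  1 to go: {4} 1  {5} 1
  2 to go: {0,5} 1  {3,4} 1  {4,5} 2
  3 to go: {0,4,5} 3  {2,3,4} 1  {3,4,5} 3
  4 to go: {0,3,4,5} 6  {2,3,4,5} 4
  if 0:p drops first: 4 orders
  if 1:s drops first: 10 orders
heap linearizations: 14

14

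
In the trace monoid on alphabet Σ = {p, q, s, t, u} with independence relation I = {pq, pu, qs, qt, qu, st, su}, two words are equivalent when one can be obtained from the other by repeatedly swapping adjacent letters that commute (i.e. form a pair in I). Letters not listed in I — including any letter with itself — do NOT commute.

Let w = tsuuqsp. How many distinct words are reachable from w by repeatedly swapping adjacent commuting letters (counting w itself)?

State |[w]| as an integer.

133

piece 0:t — minimal
piece 1:s — minimal
piece 2:u rests on {0:t}
piece 3:u rests on {2:u}
piece 4:q — minimal
piece 5:s rests on {1:s}
piece 6:p rests on {0:t, 5:s}
minimal pieces: {0:t, 1:s, 4:q}
ways to finish when only these pieces remain (= sum over removing one remaining piece with nothing left below it):
  1 left: {3}→1  {4}→1  {6}→1
  2 left: {2,3}→1  {3,4}→2  {3,6}→2  {4,6}→2  {5,6}→1
  3 left: {1,5,6}→1  {2,3,4}→3  {2,3,6}→3  {3,4,6}→6  {3,5,6}→3  {4,5,6}→3
  4 left: {0,2,3,6}→3  {1,3,5,6}→4  {1,4,5,6}→4  {2,3,4,6}→12  {2,3,5,6}→6  {3,4,5,6}→12
  5 left: {0,2,3,4,6}→15  {0,2,3,5,6}→9  {1,2,3,5,6}→10  {1,3,4,5,6}→20  {2,3,4,5,6}→30
  placing 0:t first → 60 extensions
  placing 1:s first → 54 extensions
  placing 4:q first → 19 extensions
total linear extensions = 133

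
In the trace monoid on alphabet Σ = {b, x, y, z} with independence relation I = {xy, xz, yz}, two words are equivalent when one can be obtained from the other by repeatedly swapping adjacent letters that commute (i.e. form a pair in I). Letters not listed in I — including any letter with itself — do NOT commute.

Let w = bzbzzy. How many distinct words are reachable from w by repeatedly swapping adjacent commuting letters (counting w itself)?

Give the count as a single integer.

3

#0=b has no predecessor
#1=z depends on [0:b]
#2=b depends on [1:z]
#3=z depends on [2:b]
#4=z depends on [3:z]
#5=y depends on [2:b]
sources: [0:b]
N(rest) = Σ N(rest − s) over sources s of rest; N(one piece) = 1:
  size 1 → [4]=1  [5]=1
  size 2 → [3,4]=1  [4,5]=2
  size 3 → [3,4,5]=3
  size 4 → [2,3,4,5]=3
  first=0(b) contributes 3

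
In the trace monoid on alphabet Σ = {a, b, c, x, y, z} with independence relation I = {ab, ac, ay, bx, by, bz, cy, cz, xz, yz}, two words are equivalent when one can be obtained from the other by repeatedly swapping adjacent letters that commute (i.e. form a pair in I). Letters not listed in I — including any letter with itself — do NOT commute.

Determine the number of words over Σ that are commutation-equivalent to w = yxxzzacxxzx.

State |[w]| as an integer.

piece 0:y — minimal
piece 1:x rests on {0:y}
piece 2:x rests on {1:x}
piece 3:z — minimal
piece 4:z rests on {3:z}
piece 5:a rests on {2:x, 4:z}
piece 6:c rests on {2:x}
piece 7:x rests on {5:a, 6:c}
piece 8:x rests on {7:x}
piece 9:z rests on {5:a}
piece 10:x rests on {8:x}
minimal pieces: {0:y, 3:z}
ways to finish when only these pieces remain (= sum over removing one remaining piece with nothing left below it):
  1 left: {9}→1  {10}→1
  2 left: {8,10}→1  {9,10}→2
  3 left: {7,8,10}→1  {8,9,10}→3
  4 left: {6,7,8,10}→1  {7,8,9,10}→4
  5 left: {5,7,8,9,10}→4  {6,7,8,9,10}→5
  6 left: {4,5,7,8,9,10}→4  {5,6,7,8,9,10}→9
  7 left: {2,5,6,7,8,9,10}→9  {3,4,5,7,8,9,10}→4  {4,5,6,7,8,9,10}→13
  8 left: {1,2,5,6,7,8,9,10}→9  {2,4,5,6,7,8,9,10}→22  {3,4,5,6,7,8,9,10}→17
  9 left: {0,1,2,5,6,7,8,9,10}→9  {1,2,4,5,6,7,8,9,10}→31  {2,3,4,5,6,7,8,9,10}→39
  placing 0:y first → 70 extensions
  placing 3:z first → 40 extensions
total linear extensions = 110

110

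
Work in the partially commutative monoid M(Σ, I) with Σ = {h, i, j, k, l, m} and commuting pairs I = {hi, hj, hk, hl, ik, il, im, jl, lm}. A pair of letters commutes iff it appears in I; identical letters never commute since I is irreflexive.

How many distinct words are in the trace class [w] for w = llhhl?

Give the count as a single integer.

#0=l has no predecessor
#1=l depends on [0:l]
#2=h has no predecessor
#3=h depends on [2:h]
#4=l depends on [1:l]
sources: [0:l, 2:h]
N(rest) = Σ N(rest − s) over sources s of rest; N(one piece) = 1:
  size 1 → [3]=1  [4]=1
  size 2 → [1,4]=1  [2,3]=1  [3,4]=2
  size 3 → [0,1,4]=1  [1,3,4]=3  [2,3,4]=3
  first=0(l) contributes 6
  first=2(h) contributes 4
|[w]| = 10

10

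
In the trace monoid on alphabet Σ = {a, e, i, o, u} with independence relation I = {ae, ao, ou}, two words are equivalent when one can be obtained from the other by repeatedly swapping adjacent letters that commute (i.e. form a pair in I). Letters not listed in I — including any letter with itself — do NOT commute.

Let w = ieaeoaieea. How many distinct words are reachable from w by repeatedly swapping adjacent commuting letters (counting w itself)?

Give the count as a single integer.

30

#0=i has no predecessor
#1=e depends on [0:i]
#2=a depends on [0:i]
#3=e depends on [1:e]
#4=o depends on [3:e]
#5=a depends on [2:a]
#6=i depends on [4:o, 5:a]
#7=e depends on [6:i]
#8=e depends on [7:e]
#9=a depends on [6:i]
sources: [0:i]
N(rest) = Σ N(rest − s) over sources s of rest; N(one piece) = 1:
  size 1 → [8]=1  [9]=1
  size 2 → [7,8]=1  [8,9]=2
  size 3 → [7,8,9]=3
  size 4 → [6,7,8,9]=3
  size 5 → [4,6,7,8,9]=3  [5,6,7,8,9]=3
  size 6 → [2,5,6,7,8,9]=3  [3,4,6,7,8,9]=3  [4,5,6,7,8,9]=6
  size 7 → [1,3,4,6,7,8,9]=3  [2,4,5,6,7,8,9]=9  [3,4,5,6,7,8,9]=9
  size 8 → [1,3,4,5,6,7,8,9]=12  [2,3,4,5,6,7,8,9]=18
  first=0(i) contributes 30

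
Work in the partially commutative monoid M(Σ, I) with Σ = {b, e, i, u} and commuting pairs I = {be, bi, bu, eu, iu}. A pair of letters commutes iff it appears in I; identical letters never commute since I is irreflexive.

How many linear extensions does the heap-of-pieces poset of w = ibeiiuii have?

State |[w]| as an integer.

56

#0=i has no predecessor
#1=b has no predecessor
#2=e depends on [0:i]
#3=i depends on [2:e]
#4=i depends on [3:i]
#5=u has no predecessor
#6=i depends on [4:i]
#7=i depends on [6:i]
sources: [0:i, 1:b, 5:u]
N(rest) = Σ N(rest − s) over sources s of rest; N(one piece) = 1:
  size 1 → [1]=1  [5]=1  [7]=1
  size 2 → [1,5]=2  [1,7]=2  [5,7]=2  [6,7]=1
  size 3 → [1,5,7]=6  [1,6,7]=3  [4,6,7]=1  [5,6,7]=3
  size 4 → [1,4,6,7]=4  [1,5,6,7]=12  [3,4,6,7]=1  [4,5,6,7]=4
  size 5 → [1,3,4,6,7]=5  [1,4,5,6,7]=20  [2,3,4,6,7]=1  [3,4,5,6,7]=5
  size 6 → [0,2,3,4,6,7]=1  [1,2,3,4,6,7]=6  [1,3,4,5,6,7]=30  [2,3,4,5,6,7]=6
  first=0(i) contributes 42
  first=1(b) contributes 7
  first=5(u) contributes 7
|[w]| = 56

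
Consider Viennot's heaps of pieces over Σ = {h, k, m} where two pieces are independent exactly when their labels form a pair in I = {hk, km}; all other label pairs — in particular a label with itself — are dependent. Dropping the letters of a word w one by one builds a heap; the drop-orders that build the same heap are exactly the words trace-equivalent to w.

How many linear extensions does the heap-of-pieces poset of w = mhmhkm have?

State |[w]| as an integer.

6

#0=m has no predecessor
#1=h depends on [0:m]
#2=m depends on [1:h]
#3=h depends on [2:m]
#4=k has no predecessor
#5=m depends on [3:h]
sources: [0:m, 4:k]
N(rest) = Σ N(rest − s) over sources s of rest; N(one piece) = 1:
  size 1 → [4]=1  [5]=1
  size 2 → [3,5]=1  [4,5]=2
  size 3 → [2,3,5]=1  [3,4,5]=3
  size 4 → [1,2,3,5]=1  [2,3,4,5]=4
  first=0(m) contributes 5
  first=4(k) contributes 1
|[w]| = 6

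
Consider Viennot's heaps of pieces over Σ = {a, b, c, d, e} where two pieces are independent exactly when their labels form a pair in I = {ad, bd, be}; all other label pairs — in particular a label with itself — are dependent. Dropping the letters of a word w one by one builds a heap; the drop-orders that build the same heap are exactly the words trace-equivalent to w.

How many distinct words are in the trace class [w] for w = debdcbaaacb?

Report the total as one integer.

0(d) covers ∅
1(e) covers 0:d
2(b) covers ∅
3(d) covers 1:e
4(c) covers 2:b, 3:d
5(b) covers 4:c
6(a) covers 5:b
7(a) covers 6:a
8(a) covers 7:a
9(c) covers 8:a
10(b) covers 9:c
floor of heap: 0:d, 2:b
completions by unplaced set U, small U first (add the entries for U minus each lowest piece of U):
  |U|=1: {10}:1
  |U|=2: {9,10}:1
  |U|=3: {8,9,10}:1
  |U|=4: {7,8,9,10}:1
  |U|=5: {6,7,8,9,10}:1
  |U|=6: {5,6,7,8,9,10}:1
  |U|=7: {4,5,6,7,8,9,10}:1
  |U|=8: {2,4,5,6,7,8,9,10}:1  {3,4,5,6,7,8,9,10}:1
  |U|=9: {1,3,4,5,6,7,8,9,10}:1  {2,3,4,5,6,7,8,9,10}:2
  start at 0(d): 3
  start at 2(b): 1
sum over floor = 4

4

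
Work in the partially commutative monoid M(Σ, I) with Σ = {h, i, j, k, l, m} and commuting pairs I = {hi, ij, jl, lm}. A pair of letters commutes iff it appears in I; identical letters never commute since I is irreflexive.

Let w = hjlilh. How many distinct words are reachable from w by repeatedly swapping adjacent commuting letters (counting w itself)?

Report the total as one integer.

4

drop 0:h onto floor
drop 1:j onto {0:h}
drop 2:l onto {0:h}
drop 3:i onto {2:l}
drop 4:l onto {3:i}
drop 5:h onto {1:j, 4:l}
ground layer = {0:h}
drop-orders for the pieces not yet dropped (sum over which currently-grounded one goes next):
  1 to go: {5} 1
  2 to go: {1,5} 1  {4,5} 1
  3 to go: {1,4,5} 2  {3,4,5} 1
  4 to go: {1,3,4,5} 3  {2,3,4,5} 1
  if 0:h drops first: 4 orders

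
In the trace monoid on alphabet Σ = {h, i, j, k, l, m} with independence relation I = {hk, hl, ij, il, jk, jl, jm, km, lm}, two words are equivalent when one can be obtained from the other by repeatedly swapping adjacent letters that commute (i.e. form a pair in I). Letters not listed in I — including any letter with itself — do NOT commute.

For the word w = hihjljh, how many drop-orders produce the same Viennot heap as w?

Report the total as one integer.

#0=h has no predecessor
#1=i depends on [0:h]
#2=h depends on [1:i]
#3=j depends on [2:h]
#4=l has no predecessor
#5=j depends on [3:j]
#6=h depends on [5:j]
sources: [0:h, 4:l]
N(rest) = Σ N(rest − s) over sources s of rest; N(one piece) = 1:
  size 1 → [4]=1  [6]=1
  size 2 → [4,6]=2  [5,6]=1
  size 3 → [3,5,6]=1  [4,5,6]=3
  size 4 → [2,3,5,6]=1  [3,4,5,6]=4
  size 5 → [1,2,3,5,6]=1  [2,3,4,5,6]=5
  first=0(h) contributes 6
  first=4(l) contributes 1
|[w]| = 7

7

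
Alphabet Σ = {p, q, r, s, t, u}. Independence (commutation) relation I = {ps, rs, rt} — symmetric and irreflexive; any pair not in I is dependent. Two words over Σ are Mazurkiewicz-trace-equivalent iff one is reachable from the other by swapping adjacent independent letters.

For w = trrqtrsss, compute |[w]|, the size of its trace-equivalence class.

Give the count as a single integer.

piece 0:t — minimal
piece 1:r — minimal
piece 2:r rests on {1:r}
piece 3:q rests on {0:t, 2:r}
piece 4:t rests on {3:q}
piece 5:r rests on {3:q}
piece 6:s rests on {4:t}
piece 7:s rests on {6:s}
piece 8:s rests on {7:s}
minimal pieces: {0:t, 1:r}
ways to finish when only these pieces remain (= sum over removing one remaining piece with nothing left below it):
  1 left: {5}→1  {8}→1
  2 left: {5,8}→2  {7,8}→1
  3 left: {5,7,8}→3  {6,7,8}→1
  4 left: {4,6,7,8}→1  {5,6,7,8}→4
  5 left: {4,5,6,7,8}→5
  6 left: {3,4,5,6,7,8}→5
  7 left: {0,3,4,5,6,7,8}→5  {2,3,4,5,6,7,8}→5
  placing 0:t first → 5 extensions
  placing 1:r first → 10 extensions
total linear extensions = 15

15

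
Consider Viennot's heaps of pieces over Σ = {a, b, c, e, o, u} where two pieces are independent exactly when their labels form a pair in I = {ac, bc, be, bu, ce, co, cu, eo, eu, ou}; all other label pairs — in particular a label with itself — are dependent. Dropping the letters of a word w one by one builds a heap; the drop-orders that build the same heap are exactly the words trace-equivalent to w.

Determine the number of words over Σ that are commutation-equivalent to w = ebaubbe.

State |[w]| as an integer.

24

drop 0:e onto floor
drop 1:b onto floor
drop 2:a onto {0:e, 1:b}
drop 3:u onto {2:a}
drop 4:b onto {2:a}
drop 5:b onto {4:b}
drop 6:e onto {2:a}
ground layer = {0:e, 1:b}
drop-orders for the pieces not yet dropped (sum over which currently-grounded one goes next):
  1 to go: {3} 1  {5} 1  {6} 1
  2 to go: {3,5} 2  {3,6} 2  {4,5} 1  {5,6} 2
  3 to go: {3,4,5} 3  {3,5,6} 6  {4,5,6} 3
  4 to go: {3,4,5,6} 12
  5 to go: {2,3,4,5,6} 12
  if 0:e drops first: 12 orders
  if 1:b drops first: 12 orders
heap linearizations: 24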